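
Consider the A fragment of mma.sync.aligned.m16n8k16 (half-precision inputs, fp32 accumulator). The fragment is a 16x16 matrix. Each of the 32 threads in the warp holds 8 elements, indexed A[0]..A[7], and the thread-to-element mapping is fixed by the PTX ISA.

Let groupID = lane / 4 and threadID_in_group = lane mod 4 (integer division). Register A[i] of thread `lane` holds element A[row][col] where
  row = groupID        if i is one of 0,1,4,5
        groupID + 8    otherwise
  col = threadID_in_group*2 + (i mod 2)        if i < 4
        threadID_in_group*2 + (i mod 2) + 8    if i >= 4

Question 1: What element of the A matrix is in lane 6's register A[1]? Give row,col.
lane 6: gid=1 (6/4), tid=2 (6%4)
i=1: r=1+0=1, c=2*2+1+0=5

1,5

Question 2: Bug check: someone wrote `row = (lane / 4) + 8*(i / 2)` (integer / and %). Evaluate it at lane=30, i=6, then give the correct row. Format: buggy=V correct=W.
buggy=31 correct=15

`(lane / 4) + 8*(i / 2)`[30,6]=>31
L=30=>grp=30>>2=7, tig=30&3=2
[6]=>row 7+8=15  col 2·2+0+8=12
row: 31 vs 15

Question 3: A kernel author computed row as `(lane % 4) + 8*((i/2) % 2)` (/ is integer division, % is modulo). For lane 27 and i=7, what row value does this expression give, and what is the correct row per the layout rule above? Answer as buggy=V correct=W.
`(lane % 4) + 8*((i/2) % 2)`[27,7]->11
lane 27->27/4=6, 27 mod 4=3
i=7  r:6+8->14  c:2·3+1+8->15
row: 11 vs 14

buggy=11 correct=14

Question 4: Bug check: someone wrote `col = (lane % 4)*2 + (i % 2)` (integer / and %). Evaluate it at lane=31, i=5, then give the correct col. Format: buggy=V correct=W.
buggy=7 correct=15

`(lane % 4)*2 + (i % 2)`[31,5]->7
lane 31->31/4=7, 31 mod 4=3
i=5  r:7+0->7  c:2·3+1+8->15
col: 7 vs 15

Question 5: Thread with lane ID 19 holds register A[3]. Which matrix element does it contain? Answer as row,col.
lane 19: gr=4 (19/4), th=3 (19%4)
i=3: r=4+8=12, c=3*2+1+0=7

12,7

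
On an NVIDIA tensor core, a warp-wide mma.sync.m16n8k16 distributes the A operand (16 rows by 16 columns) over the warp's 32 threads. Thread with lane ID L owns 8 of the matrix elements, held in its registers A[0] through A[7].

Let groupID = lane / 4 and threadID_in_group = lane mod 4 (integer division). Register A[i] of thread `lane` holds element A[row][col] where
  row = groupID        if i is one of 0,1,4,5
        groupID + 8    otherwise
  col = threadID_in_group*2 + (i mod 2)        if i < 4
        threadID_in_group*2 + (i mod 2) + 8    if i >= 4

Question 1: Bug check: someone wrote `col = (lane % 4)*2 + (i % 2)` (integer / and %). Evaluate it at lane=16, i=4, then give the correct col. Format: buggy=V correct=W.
`(lane % 4)*2 + (i % 2)`[16,4]⇒0
16: gr=4,th=0
[4] (4+0,0*2+0+8) = (4,8)
col: 0 vs 8

buggy=0 correct=8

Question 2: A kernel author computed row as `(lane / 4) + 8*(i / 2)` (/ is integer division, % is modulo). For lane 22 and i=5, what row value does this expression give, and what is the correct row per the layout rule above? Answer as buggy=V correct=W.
`(lane / 4) + 8*(i / 2)`[22,5]->21
lane 22: gid=5 (22/4), tid=2 (22%4)
i=5: r=5+0=5, c=2*2+1+8=13
row: 21 vs 5

buggy=21 correct=5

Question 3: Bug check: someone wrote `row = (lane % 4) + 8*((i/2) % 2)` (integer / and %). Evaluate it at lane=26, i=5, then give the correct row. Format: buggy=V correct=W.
`(lane % 4) + 8*((i/2) % 2)`[26,5]->2
26: gid=6,tid=2
[5] (6+0,2*2+1+8) = (6,13)
row: 2 vs 6

buggy=2 correct=6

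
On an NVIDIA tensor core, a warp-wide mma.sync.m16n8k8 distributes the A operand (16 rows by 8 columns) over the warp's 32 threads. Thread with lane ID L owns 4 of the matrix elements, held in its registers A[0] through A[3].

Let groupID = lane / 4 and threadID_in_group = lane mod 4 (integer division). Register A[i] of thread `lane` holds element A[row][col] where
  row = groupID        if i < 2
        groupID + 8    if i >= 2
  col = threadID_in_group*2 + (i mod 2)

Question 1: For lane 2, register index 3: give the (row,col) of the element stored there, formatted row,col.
L=2=>grp=2>>2=0, tig=2&3=2
[3]=>row 0+8=8  col 2·2+1=5

8,5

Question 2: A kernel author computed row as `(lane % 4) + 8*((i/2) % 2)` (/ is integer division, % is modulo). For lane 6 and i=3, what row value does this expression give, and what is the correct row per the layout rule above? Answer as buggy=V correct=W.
buggy=10 correct=9

`(lane % 4) + 8*((i/2) % 2)`[6,3]→10
lane 6→6/4=1, 6 mod 4=2
i=3  r:1+8→9  c:2·2+1→5
row: 10 vs 9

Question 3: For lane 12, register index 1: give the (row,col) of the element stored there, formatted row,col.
L=12→G=12>>2=3, T=12&3=0
[1]→row 3+0=3  col 0·2+1=1

3,1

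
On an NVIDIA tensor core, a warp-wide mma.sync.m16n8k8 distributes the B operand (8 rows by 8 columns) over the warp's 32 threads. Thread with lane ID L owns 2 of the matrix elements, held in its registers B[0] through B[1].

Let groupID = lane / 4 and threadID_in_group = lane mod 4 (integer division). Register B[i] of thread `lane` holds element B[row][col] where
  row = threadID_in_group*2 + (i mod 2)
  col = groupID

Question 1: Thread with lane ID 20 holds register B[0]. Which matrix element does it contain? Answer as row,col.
lane 20: gid=5 (20/4), tid=0 (20%4)
i=0: r=0*2+0=0, c=gid=5

0,5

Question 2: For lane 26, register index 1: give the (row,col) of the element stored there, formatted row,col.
lane 26: g=6 (26/4), t=2 (26%4)
i=1: r=2*2+1=5, c=g=6

5,6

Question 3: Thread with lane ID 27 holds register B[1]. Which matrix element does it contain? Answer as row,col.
L=27->gid=27>>2=6, tid=27&3=3
[1]->row 3·2+1=7  col gid=6

7,6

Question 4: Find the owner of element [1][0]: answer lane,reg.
c=0⇒gr=0  r=1⇒th=0,odd=1
L=0*4+0=0  i=1=1

0,1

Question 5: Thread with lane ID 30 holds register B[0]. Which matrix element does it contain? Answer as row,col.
lane 30: g=7 (30/4), t=2 (30%4)
i=0: r=2*2+0=4, c=g=7

4,7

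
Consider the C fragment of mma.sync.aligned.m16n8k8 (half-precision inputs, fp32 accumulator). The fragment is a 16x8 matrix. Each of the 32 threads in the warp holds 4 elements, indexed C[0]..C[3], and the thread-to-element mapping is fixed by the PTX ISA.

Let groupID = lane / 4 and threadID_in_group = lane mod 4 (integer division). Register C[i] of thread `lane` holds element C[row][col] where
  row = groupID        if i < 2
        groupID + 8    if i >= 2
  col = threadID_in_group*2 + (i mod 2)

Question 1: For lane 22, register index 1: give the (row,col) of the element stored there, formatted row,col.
22: gr=5,th=2
[1] (5+0,2*2+1) = (5,5)

5,5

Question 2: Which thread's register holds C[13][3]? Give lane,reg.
21,3

r: 13->gid=5,r8=1  c: 3->tid=1,i&1=1
L=5*4+1=21  i=1*2+1=3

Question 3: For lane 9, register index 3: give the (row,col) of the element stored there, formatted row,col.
10,3

9: grp=2,tig=1
[3] (2+8,1*2+1) = (10,3)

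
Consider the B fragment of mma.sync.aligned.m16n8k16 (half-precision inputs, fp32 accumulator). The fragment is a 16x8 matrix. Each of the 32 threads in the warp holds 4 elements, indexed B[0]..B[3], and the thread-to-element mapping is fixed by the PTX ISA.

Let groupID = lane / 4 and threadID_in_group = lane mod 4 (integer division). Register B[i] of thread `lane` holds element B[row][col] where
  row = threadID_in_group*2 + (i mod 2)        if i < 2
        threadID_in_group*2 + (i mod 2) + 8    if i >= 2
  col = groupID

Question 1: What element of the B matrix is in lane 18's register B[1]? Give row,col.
5,4

lane 18: grp=4 (18/4), tig=2 (18%4)
i=1: r=2*2+1+0=5, c=grp=4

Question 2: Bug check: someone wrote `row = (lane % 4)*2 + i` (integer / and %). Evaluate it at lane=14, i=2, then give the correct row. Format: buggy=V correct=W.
buggy=6 correct=12

`(lane % 4)*2 + i`[14,2]->6
14: g=3,t=2
[2] (2*2+0+8,3) = (12,3)
row: 6 vs 12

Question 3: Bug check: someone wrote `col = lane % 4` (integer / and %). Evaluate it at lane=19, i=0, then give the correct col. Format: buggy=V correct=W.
`lane % 4`[19,0]->3
19: g=4,t=3
[0] (3*2+0+0,4) = (6,4)
col: 3 vs 4

buggy=3 correct=4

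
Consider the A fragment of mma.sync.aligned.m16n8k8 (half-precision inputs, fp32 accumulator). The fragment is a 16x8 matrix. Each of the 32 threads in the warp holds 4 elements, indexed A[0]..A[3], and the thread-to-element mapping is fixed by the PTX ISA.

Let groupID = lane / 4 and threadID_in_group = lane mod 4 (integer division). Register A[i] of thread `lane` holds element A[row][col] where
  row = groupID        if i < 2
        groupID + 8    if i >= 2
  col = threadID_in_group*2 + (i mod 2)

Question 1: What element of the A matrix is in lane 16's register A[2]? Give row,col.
12,0

L=16⇒gr=16>>2=4, th=16&3=0
[2]⇒row 4+8=12  col 0·2+0=0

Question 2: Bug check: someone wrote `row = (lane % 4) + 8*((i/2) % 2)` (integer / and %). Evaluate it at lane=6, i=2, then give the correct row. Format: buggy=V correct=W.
buggy=10 correct=9

`(lane % 4) + 8*((i/2) % 2)`[6,2]→10
6: G=1,T=2
[2] (1+8,2*2+0) = (9,4)
row: 10 vs 9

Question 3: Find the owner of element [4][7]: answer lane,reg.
19,1

r=4→G=4,rhi=0  c=7→T=3,p=1
L=4*4+3=19  i=0*2+1=1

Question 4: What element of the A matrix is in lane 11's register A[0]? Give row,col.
11: gr=2,th=3
[0] (2+0,3*2+0) = (2,6)

2,6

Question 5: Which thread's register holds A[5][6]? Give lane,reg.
r: 5->gid=5,r8=0  c: 6->tid=3,i&1=0
L=5*4+3=23  i=0*2+0=0

23,0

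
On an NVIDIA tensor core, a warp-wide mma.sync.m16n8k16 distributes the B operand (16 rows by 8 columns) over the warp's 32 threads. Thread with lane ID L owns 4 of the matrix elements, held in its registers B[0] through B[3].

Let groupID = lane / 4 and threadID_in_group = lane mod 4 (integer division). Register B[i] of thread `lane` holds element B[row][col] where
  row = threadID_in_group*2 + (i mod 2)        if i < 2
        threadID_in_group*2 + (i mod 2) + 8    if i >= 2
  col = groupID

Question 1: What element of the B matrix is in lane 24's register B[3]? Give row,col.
9,6

L=24=>grp=24>>2=6, tig=24&3=0
[3]=>row 0·2+1+8=9  col grp=6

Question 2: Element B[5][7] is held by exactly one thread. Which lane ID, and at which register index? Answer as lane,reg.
30,1

c: 7->gid=7  r: 5->r8=0,tid=2,i&1=1
L=7*4+2=30  i=0*2+1=1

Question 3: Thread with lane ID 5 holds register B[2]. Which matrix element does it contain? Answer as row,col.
5: gr=1,th=1
[2] (1*2+0+8,1) = (10,1)

10,1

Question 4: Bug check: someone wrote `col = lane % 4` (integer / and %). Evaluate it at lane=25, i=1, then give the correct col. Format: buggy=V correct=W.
`lane % 4`[25,1]→1
lane 25→25/4=6, 25 mod 4=1
i=1  r:2·1+1+0→3  c:6
col: 1 vs 6

buggy=1 correct=6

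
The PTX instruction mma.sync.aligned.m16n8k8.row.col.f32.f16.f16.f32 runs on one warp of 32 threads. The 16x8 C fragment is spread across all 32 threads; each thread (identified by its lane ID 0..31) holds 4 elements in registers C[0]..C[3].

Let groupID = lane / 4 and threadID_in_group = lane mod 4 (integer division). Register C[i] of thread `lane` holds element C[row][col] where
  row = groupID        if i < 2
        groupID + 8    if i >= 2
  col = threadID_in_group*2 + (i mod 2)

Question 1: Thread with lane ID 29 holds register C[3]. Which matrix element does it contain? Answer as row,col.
29: gid=7,tid=1
[3] (7+8,1*2+1) = (15,3)

15,3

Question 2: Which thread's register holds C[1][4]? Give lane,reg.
r: 1->gid=1,r8=0  c: 4->tid=2,i&1=0
L=1*4+2=6  i=0*2+0=0

6,0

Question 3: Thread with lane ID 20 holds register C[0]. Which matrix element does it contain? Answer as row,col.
lane 20: gid=5 (20/4), tid=0 (20%4)
i=0: r=5+0=5, c=0*2+0=0

5,0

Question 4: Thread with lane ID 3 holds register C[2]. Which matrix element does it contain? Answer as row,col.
lane 3: gr=0 (3/4), th=3 (3%4)
i=2: r=0+8=8, c=3*2+0=6

8,6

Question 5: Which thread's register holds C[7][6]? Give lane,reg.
r=7→G=7,rhi=0  c=6→T=3,p=0
L=7*4+3=31  i=0*2+0=0

31,0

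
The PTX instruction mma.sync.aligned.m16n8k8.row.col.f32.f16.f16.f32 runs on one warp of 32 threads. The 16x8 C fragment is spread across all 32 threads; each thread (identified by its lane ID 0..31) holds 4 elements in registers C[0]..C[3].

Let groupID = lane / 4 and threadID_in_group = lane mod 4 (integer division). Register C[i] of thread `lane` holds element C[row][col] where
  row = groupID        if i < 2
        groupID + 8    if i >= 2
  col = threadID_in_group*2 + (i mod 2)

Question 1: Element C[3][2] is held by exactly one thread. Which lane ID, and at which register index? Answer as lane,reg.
r:3=>grp=3,rB=0  c:2=>tig=1,lo=0
L=3*4+1=13  i=0*2+0=0

13,0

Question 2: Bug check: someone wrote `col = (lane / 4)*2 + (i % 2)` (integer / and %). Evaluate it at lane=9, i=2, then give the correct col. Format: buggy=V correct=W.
`(lane / 4)*2 + (i % 2)`[9,2]=>4
lane 9: grp=2 (9/4), tig=1 (9%4)
i=2: r=2+8=10, c=1*2+0=2
col: 4 vs 2

buggy=4 correct=2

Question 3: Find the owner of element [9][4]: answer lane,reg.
r:9=>grp=1,rB=1  c:4=>tig=2,lo=0
L=1*4+2=6  i=1*2+0=2

6,2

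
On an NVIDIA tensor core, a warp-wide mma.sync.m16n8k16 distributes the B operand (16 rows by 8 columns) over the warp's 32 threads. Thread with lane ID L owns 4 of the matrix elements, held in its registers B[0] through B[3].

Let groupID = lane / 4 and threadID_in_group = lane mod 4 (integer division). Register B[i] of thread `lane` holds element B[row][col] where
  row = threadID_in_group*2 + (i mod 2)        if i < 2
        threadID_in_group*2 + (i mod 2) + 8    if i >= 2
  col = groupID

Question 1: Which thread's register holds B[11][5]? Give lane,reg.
c:5=>grp=5  r:11=>rB=1,tig=1,lo=1
L=5*4+1=21  i=1*2+1=3

21,3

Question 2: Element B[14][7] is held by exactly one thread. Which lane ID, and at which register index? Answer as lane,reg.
31,2

c:7=>grp=7  r:14=>rB=1,tig=3,lo=0
L=7*4+3=31  i=1*2+0=2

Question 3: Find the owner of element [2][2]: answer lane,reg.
c: 2->gid=2  r: 2->r8=0,tid=1,i&1=0
L=2*4+1=9  i=0*2+0=0

9,0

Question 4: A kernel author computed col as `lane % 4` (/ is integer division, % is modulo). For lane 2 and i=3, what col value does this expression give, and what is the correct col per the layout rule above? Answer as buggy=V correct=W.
`lane % 4`[2,3]->2
lane 2->2/4=0, 2 mod 4=2
i=3  r:2·2+1+8->13  c:0
col: 2 vs 0

buggy=2 correct=0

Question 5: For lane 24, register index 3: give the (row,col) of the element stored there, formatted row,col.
L=24=>grp=24>>2=6, tig=24&3=0
[3]=>row 0·2+1+8=9  col grp=6

9,6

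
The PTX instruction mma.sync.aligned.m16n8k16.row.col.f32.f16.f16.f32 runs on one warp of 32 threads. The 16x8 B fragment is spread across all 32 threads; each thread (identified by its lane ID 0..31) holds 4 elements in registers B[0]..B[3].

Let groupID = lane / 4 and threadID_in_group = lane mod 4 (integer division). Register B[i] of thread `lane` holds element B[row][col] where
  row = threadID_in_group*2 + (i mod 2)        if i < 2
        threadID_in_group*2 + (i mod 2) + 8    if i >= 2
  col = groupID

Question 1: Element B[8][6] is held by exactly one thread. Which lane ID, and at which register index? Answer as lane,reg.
c=6→G=6  r=8→rhi=1,T=0,p=0
L=6*4+0=24  i=1*2+0=2

24,2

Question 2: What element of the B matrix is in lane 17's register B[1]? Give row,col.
3,4

17: gid=4,tid=1
[1] (1*2+1+0,4) = (3,4)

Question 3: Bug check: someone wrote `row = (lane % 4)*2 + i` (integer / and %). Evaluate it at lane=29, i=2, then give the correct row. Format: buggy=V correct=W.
`(lane % 4)*2 + i`[29,2]->4
L=29->gid=29>>2=7, tid=29&3=1
[2]->row 1·2+0+8=10  col gid=7
row: 4 vs 10

buggy=4 correct=10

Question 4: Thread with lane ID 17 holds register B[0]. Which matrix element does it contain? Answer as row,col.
lane 17: g=4 (17/4), t=1 (17%4)
i=0: r=1*2+0+0=2, c=g=4

2,4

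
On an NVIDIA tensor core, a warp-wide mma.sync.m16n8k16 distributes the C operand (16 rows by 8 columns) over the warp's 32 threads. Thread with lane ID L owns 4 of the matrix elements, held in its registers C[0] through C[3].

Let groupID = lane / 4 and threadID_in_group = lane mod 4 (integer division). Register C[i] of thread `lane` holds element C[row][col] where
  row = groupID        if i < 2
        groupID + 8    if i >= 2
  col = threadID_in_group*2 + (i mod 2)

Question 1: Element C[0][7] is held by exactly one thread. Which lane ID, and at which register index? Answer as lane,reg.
r=0→G=0,rhi=0  c=7→T=3,p=1
L=0*4+3=3  i=0*2+1=1

3,1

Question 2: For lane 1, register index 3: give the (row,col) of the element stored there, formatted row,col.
8,3

lane 1: gid=0 (1/4), tid=1 (1%4)
i=3: r=0+8=8, c=1*2+1=3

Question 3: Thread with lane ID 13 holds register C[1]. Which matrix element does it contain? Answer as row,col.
3,3

L=13⇒gr=13>>2=3, th=13&3=1
[1]⇒row 3+0=3  col 1·2+1=3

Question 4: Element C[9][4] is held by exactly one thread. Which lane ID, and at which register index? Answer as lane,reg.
6,2

r=9->g=1,rb=1  c=4->t=2,b0=0
L=1*4+2=6  i=1*2+0=2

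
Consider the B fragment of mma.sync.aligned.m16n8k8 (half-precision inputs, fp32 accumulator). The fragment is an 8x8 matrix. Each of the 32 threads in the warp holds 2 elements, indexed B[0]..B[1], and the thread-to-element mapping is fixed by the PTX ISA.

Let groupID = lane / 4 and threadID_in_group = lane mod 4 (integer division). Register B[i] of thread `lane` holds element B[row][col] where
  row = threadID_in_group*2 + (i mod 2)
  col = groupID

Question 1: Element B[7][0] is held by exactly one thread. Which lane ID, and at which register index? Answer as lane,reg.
c=0⇒gr=0  r=7⇒th=3,odd=1
L=0*4+3=3  i=1=1

3,1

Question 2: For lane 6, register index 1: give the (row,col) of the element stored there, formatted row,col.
5,1

6: G=1,T=2
[1] (2*2+1,1) = (5,1)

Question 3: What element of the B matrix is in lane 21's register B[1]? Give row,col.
3,5

lane 21: gid=5 (21/4), tid=1 (21%4)
i=1: r=1*2+1=3, c=gid=5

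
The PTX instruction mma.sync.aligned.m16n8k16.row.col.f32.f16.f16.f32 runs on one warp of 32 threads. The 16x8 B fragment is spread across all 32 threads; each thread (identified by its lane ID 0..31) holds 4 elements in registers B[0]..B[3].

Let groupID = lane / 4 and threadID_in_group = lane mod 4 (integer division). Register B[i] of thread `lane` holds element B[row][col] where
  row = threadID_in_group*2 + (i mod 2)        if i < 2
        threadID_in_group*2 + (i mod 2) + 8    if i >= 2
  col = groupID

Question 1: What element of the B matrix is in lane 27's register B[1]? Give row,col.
lane 27=>27/4=6, 27 mod 4=3
i=1  r:2·3+1+0=>7  c:6

7,6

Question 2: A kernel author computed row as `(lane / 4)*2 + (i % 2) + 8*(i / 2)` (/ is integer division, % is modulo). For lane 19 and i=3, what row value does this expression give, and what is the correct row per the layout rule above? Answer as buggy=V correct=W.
`(lane / 4)*2 + (i % 2) + 8*(i / 2)`[19,3]⇒17
lane 19⇒19/4=4, 19 mod 4=3
i=3  r:2·3+1+8⇒15  c:4
row: 17 vs 15

buggy=17 correct=15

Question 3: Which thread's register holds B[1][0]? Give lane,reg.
c=0⇒gr=0  r=1⇒Rb=0,th=0,odd=1
L=0*4+0=0  i=0*2+1=1

0,1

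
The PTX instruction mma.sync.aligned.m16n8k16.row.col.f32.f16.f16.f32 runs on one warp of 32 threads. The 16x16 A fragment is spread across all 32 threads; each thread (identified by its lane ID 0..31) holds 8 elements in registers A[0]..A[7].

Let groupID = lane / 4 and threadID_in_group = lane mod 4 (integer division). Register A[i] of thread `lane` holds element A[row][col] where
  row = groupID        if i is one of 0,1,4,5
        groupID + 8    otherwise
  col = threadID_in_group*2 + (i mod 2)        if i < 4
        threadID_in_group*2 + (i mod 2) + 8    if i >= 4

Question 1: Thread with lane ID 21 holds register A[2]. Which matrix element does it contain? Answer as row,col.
13,2

lane 21: grp=5 (21/4), tig=1 (21%4)
i=2: r=5+8=13, c=1*2+0+0=2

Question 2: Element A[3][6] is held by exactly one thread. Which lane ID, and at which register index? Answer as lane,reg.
r:3=>grp=3,rB=0  c:6=>cB=0,tig=3,lo=0
L=3*4+3=15  i=0*4+0*2+0=0

15,0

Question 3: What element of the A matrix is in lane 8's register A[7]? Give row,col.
lane 8->8/4=2, 8 mod 4=0
i=7  r:2+8->10  c:2·0+1+8->9

10,9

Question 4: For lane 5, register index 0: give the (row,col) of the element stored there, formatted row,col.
1,2

5: gid=1,tid=1
[0] (1+0,1*2+0+0) = (1,2)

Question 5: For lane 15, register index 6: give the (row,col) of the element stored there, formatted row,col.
lane 15: grp=3 (15/4), tig=3 (15%4)
i=6: r=3+8=11, c=3*2+0+8=14

11,14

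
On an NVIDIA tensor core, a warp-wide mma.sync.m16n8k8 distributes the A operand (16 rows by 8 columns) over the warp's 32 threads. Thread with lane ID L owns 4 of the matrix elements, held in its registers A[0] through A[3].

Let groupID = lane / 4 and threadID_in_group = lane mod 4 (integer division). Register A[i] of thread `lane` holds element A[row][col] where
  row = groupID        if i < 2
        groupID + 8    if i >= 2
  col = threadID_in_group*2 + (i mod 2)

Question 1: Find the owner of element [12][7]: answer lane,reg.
r:12=>grp=4,rB=1  c:7=>tig=3,lo=1
L=4*4+3=19  i=1*2+1=3

19,3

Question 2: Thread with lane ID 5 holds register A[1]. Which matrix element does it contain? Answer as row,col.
5: grp=1,tig=1
[1] (1+0,1*2+1) = (1,3)

1,3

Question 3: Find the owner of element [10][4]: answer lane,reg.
r:10=>grp=2,rB=1  c:4=>tig=2,lo=0
L=2*4+2=10  i=1*2+0=2

10,2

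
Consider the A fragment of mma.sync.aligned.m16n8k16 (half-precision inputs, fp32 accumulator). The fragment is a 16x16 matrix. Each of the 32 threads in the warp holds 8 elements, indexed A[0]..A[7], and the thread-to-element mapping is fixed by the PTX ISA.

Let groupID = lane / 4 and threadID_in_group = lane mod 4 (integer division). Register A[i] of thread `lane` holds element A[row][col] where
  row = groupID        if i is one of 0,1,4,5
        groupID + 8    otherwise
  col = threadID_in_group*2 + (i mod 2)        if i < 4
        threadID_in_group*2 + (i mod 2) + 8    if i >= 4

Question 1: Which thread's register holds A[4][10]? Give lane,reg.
r:4=>grp=4,rB=0  c:10=>cB=1,tig=1,lo=0
L=4*4+1=17  i=1*4+0*2+0=4

17,4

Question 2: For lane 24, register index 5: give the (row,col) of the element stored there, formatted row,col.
6,9

L=24→G=24>>2=6, T=24&3=0
[5]→row 6+0=6  col 0·2+1+8=9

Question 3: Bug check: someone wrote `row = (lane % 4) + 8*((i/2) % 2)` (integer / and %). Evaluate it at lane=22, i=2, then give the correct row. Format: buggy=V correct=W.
buggy=10 correct=13

`(lane % 4) + 8*((i/2) % 2)`[22,2]->10
lane 22->22/4=5, 22 mod 4=2
i=2  r:5+8->13  c:2·2+0+0->4
row: 10 vs 13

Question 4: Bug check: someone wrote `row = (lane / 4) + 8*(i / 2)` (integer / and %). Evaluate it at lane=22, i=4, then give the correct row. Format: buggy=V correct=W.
`(lane / 4) + 8*(i / 2)`[22,4]->21
lane 22: gid=5 (22/4), tid=2 (22%4)
i=4: r=5+0=5, c=2*2+0+8=12
row: 21 vs 5

buggy=21 correct=5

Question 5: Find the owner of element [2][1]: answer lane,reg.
8,1

r=2⇒gr=2,Rb=0  c=1⇒Cb=0,th=0,odd=1
L=2*4+0=8  i=0*4+0*2+1=1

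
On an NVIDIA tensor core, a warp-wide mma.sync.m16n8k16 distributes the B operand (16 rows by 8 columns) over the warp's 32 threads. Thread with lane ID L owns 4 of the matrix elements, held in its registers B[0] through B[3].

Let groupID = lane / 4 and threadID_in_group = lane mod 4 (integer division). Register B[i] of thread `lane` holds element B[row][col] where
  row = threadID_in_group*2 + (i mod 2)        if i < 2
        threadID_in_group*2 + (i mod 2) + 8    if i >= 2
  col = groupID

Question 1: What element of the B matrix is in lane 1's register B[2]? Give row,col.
10,0

lane 1: grp=0 (1/4), tig=1 (1%4)
i=2: r=1*2+0+8=10, c=grp=0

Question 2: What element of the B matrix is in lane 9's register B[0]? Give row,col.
2,2

L=9→G=9>>2=2, T=9&3=1
[0]→row 1·2+0+0=2  col G=2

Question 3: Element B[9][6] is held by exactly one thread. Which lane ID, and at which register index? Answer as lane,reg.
24,3

c=6->g=6  r=9->rb=1,t=0,b0=1
L=6*4+0=24  i=1*2+1=3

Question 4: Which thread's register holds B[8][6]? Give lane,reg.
24,2

c: 6->gid=6  r: 8->r8=1,tid=0,i&1=0
L=6*4+0=24  i=1*2+0=2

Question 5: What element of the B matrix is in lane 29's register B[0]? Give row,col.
2,7

L=29->gid=29>>2=7, tid=29&3=1
[0]->row 1·2+0+0=2  col gid=7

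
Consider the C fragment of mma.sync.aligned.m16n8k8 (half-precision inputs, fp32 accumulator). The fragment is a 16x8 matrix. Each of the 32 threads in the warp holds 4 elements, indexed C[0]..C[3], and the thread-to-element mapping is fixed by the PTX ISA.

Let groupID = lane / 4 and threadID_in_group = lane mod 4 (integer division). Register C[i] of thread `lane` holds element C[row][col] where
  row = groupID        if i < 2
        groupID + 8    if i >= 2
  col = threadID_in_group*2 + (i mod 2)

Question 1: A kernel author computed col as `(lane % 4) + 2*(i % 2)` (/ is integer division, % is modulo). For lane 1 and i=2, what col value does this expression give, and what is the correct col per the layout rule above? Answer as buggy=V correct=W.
`(lane % 4) + 2*(i % 2)`[1,2]=>1
lane 1: grp=0 (1/4), tig=1 (1%4)
i=2: r=0+8=8, c=1*2+0=2
col: 1 vs 2

buggy=1 correct=2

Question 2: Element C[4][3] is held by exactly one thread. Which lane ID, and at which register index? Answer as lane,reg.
17,1

r: 4->gid=4,r8=0  c: 3->tid=1,i&1=1
L=4*4+1=17  i=0*2+1=1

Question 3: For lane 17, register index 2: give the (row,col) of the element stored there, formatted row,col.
12,2

lane 17->17/4=4, 17 mod 4=1
i=2  r:4+8->12  c:2·1+0->2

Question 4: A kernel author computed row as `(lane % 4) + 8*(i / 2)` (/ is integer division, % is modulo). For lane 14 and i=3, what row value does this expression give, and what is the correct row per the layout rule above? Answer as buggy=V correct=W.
buggy=10 correct=11

`(lane % 4) + 8*(i / 2)`[14,3]->10
L=14->g=14>>2=3, t=14&3=2
[3]->row 3+8=11  col 2·2+1=5
row: 10 vs 11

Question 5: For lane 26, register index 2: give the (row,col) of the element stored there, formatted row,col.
L=26->gid=26>>2=6, tid=26&3=2
[2]->row 6+8=14  col 2·2+0=4

14,4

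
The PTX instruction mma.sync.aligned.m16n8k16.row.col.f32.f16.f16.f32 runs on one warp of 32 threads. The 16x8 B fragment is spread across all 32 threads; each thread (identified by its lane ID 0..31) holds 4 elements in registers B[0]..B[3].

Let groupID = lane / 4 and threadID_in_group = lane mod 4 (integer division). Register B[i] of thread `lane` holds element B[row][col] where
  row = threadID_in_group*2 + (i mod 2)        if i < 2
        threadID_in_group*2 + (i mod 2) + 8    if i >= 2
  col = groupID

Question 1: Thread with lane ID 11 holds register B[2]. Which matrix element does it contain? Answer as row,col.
L=11⇒gr=11>>2=2, th=11&3=3
[2]⇒row 3·2+0+8=14  col gr=2

14,2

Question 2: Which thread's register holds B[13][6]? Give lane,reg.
26,3

c=6->g=6  r=13->rb=1,t=2,b0=1
L=6*4+2=26  i=1*2+1=3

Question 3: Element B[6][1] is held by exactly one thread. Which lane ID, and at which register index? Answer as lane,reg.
c=1⇒gr=1  r=6⇒Rb=0,th=3,odd=0
L=1*4+3=7  i=0*2+0=0

7,0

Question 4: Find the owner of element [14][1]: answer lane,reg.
7,2

c=1→G=1  r=14→rhi=1,T=3,p=0
L=1*4+3=7  i=1*2+0=2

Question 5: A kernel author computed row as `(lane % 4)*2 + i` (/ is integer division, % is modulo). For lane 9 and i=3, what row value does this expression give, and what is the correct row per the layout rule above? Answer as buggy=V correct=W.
buggy=5 correct=11

`(lane % 4)*2 + i`[9,3]⇒5
lane 9: gr=2 (9/4), th=1 (9%4)
i=3: r=1*2+1+8=11, c=gr=2
row: 5 vs 11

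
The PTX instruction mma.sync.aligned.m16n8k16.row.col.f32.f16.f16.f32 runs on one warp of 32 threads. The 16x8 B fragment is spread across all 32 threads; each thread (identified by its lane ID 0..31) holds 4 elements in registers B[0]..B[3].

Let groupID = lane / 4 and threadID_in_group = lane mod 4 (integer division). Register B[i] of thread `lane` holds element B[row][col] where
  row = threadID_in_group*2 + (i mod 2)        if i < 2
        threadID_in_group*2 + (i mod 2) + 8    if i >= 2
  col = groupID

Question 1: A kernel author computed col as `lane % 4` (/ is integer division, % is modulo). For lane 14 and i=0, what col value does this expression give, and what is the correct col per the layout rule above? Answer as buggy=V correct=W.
buggy=2 correct=3

`lane % 4`[14,0]→2
lane 14: G=3 (14/4), T=2 (14%4)
i=0: r=2*2+0+0=4, c=G=3
col: 2 vs 3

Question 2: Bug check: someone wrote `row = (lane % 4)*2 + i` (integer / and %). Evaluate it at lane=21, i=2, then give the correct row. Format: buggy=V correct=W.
buggy=4 correct=10

`(lane % 4)*2 + i`[21,2]⇒4
lane 21: gr=5 (21/4), th=1 (21%4)
i=2: r=1*2+0+8=10, c=gr=5
row: 4 vs 10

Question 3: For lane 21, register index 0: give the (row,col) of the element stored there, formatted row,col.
L=21->g=21>>2=5, t=21&3=1
[0]->row 1·2+0+0=2  col g=5

2,5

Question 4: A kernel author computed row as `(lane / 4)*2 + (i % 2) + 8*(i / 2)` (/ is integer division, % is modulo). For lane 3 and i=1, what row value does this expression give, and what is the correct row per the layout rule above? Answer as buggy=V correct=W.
buggy=1 correct=7

`(lane / 4)*2 + (i % 2) + 8*(i / 2)`[3,1]→1
3: G=0,T=3
[1] (3*2+1+0,0) = (7,0)
row: 1 vs 7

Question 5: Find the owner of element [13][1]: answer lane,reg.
c=1→G=1  r=13→rhi=1,T=2,p=1
L=1*4+2=6  i=1*2+1=3

6,3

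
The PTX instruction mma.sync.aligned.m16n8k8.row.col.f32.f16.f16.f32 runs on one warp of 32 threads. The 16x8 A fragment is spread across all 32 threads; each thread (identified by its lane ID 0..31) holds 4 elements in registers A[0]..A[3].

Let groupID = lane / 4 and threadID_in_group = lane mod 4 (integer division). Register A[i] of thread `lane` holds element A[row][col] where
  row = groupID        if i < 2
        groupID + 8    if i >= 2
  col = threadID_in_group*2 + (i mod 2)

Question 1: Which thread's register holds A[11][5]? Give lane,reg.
14,3

r=11→G=3,rhi=1  c=5→T=2,p=1
L=3*4+2=14  i=1*2+1=3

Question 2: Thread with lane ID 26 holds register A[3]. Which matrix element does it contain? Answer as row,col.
14,5

lane 26->26/4=6, 26 mod 4=2
i=3  r:6+8->14  c:2·2+1->5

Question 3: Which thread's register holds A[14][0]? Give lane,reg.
r=14→G=6,rhi=1  c=0→T=0,p=0
L=6*4+0=24  i=1*2+0=2

24,2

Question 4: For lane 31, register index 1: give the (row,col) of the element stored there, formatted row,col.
7,7

lane 31=>31/4=7, 31 mod 4=3
i=1  r:7+0=>7  c:2·3+1=>7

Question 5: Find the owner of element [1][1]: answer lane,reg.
4,1

r=1⇒gr=1,Rb=0  c=1⇒th=0,odd=1
L=1*4+0=4  i=0*2+1=1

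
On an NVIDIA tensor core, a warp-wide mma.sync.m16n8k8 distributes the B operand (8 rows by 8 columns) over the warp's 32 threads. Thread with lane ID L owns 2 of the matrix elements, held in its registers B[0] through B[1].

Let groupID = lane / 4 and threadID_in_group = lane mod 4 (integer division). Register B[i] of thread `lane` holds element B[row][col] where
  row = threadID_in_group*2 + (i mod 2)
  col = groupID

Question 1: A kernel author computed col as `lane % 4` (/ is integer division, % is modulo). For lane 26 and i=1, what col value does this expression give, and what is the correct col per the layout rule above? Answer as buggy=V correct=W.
`lane % 4`[26,1]→2
L=26→G=26>>2=6, T=26&3=2
[1]→row 2·2+1=5  col G=6
col: 2 vs 6

buggy=2 correct=6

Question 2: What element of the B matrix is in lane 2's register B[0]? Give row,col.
2: g=0,t=2
[0] (2*2+0,0) = (4,0)

4,0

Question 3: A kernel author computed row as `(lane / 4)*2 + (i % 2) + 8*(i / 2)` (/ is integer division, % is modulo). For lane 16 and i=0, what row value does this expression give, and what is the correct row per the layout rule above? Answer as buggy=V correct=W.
`(lane / 4)*2 + (i % 2) + 8*(i / 2)`[16,0]->8
16: g=4,t=0
[0] (0*2+0,4) = (0,4)
row: 8 vs 0

buggy=8 correct=0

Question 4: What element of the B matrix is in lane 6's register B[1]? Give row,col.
6: gr=1,th=2
[1] (2*2+1,1) = (5,1)

5,1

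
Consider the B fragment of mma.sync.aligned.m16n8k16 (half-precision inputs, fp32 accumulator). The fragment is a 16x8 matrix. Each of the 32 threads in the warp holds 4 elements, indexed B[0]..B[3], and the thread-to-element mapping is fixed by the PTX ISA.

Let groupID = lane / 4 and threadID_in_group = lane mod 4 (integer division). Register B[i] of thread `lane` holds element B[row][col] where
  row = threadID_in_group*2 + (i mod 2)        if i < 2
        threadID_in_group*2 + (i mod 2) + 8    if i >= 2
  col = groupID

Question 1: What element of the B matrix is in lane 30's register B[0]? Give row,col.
lane 30⇒30/4=7, 30 mod 4=2
i=0  r:2·2+0+0⇒4  c:7

4,7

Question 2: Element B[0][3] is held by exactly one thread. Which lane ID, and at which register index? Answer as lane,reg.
c=3->g=3  r=0->rb=0,t=0,b0=0
L=3*4+0=12  i=0*2+0=0

12,0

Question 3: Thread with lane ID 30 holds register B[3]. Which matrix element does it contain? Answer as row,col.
L=30->g=30>>2=7, t=30&3=2
[3]->row 2·2+1+8=13  col g=7

13,7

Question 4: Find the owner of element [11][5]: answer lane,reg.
21,3

c:5=>grp=5  r:11=>rB=1,tig=1,lo=1
L=5*4+1=21  i=1*2+1=3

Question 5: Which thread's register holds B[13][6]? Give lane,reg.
26,3

c=6⇒gr=6  r=13⇒Rb=1,th=2,odd=1
L=6*4+2=26  i=1*2+1=3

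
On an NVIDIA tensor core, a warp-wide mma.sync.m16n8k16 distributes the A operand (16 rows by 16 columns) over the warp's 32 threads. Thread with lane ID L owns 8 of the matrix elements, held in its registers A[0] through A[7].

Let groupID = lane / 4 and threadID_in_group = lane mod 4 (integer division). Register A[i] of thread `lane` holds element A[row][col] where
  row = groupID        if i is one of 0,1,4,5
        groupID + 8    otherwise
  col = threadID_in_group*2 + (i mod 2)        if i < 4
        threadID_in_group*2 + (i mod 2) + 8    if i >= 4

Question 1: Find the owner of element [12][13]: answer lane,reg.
r=12→G=4,rhi=1  c=13→chi=1,T=2,p=1
L=4*4+2=18  i=1*4+1*2+1=7

18,7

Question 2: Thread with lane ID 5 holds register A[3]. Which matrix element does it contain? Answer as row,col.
5: grp=1,tig=1
[3] (1+8,1*2+1+0) = (9,3)

9,3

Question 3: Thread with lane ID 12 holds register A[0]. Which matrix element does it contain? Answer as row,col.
3,0

lane 12->12/4=3, 12 mod 4=0
i=0  r:3+0->3  c:2·0+0+0->0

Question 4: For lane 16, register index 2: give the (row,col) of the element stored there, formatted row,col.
lane 16: G=4 (16/4), T=0 (16%4)
i=2: r=4+8=12, c=0*2+0+0=0

12,0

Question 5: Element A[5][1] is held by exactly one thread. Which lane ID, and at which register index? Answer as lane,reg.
20,1

r=5->g=5,rb=0  c=1->cb=0,t=0,b0=1
L=5*4+0=20  i=0*4+0*2+1=1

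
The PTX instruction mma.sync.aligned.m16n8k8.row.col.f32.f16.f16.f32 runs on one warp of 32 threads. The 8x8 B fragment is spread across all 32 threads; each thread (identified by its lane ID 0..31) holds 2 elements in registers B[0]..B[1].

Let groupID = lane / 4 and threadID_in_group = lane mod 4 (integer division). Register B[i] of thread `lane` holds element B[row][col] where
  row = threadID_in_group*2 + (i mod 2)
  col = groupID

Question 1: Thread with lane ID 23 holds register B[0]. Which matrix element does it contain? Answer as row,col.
lane 23: G=5 (23/4), T=3 (23%4)
i=0: r=3*2+0=6, c=G=5

6,5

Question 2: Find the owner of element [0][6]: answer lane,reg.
c:6=>grp=6  r:0=>tig=0,lo=0
L=6*4+0=24  i=0=0

24,0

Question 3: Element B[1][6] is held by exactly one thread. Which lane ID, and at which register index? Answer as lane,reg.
c=6⇒gr=6  r=1⇒th=0,odd=1
L=6*4+0=24  i=1=1

24,1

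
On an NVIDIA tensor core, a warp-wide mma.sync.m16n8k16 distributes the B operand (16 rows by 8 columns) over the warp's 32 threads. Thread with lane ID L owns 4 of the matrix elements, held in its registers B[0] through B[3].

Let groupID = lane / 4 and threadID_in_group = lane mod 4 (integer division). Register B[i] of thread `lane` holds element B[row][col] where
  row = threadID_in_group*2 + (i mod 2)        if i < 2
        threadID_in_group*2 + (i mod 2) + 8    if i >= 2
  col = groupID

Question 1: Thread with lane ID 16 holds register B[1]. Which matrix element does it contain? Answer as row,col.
lane 16: g=4 (16/4), t=0 (16%4)
i=1: r=0*2+1+0=1, c=g=4

1,4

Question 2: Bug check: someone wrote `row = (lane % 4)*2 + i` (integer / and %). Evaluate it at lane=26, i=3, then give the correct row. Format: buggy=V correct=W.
`(lane % 4)*2 + i`[26,3]⇒7
lane 26⇒26/4=6, 26 mod 4=2
i=3  r:2·2+1+8⇒13  c:6
row: 7 vs 13

buggy=7 correct=13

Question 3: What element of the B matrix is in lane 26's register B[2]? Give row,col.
12,6

lane 26=>26/4=6, 26 mod 4=2
i=2  r:2·2+0+8=>12  c:6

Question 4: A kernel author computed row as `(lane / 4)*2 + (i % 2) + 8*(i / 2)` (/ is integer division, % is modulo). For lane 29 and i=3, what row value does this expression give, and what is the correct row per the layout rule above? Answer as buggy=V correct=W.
buggy=23 correct=11

`(lane / 4)*2 + (i % 2) + 8*(i / 2)`[29,3]⇒23
lane 29: gr=7 (29/4), th=1 (29%4)
i=3: r=1*2+1+8=11, c=gr=7
row: 23 vs 11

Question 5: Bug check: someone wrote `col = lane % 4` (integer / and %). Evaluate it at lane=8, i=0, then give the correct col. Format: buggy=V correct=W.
buggy=0 correct=2

`lane % 4`[8,0]->0
L=8->g=8>>2=2, t=8&3=0
[0]->row 0·2+0+0=0  col g=2
col: 0 vs 2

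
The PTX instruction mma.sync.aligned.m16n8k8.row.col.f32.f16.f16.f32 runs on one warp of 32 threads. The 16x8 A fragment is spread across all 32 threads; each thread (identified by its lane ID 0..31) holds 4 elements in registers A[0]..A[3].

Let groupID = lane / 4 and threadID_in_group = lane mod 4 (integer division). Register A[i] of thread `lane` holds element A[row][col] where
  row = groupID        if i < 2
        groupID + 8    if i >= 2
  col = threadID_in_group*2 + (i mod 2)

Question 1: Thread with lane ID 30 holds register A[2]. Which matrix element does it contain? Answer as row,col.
15,4

lane 30: gr=7 (30/4), th=2 (30%4)
i=2: r=7+8=15, c=2*2+0=4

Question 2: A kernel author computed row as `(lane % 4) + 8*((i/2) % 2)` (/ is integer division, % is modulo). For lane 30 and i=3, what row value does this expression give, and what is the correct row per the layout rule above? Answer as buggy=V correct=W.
buggy=10 correct=15

`(lane % 4) + 8*((i/2) % 2)`[30,3]⇒10
30: gr=7,th=2
[3] (7+8,2*2+1) = (15,5)
row: 10 vs 15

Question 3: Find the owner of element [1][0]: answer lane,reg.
r:1=>grp=1,rB=0  c:0=>tig=0,lo=0
L=1*4+0=4  i=0*2+0=0

4,0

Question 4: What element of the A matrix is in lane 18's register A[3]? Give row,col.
lane 18: G=4 (18/4), T=2 (18%4)
i=3: r=4+8=12, c=2*2+1=5

12,5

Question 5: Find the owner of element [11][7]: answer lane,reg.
r=11->g=3,rb=1  c=7->t=3,b0=1
L=3*4+3=15  i=1*2+1=3

15,3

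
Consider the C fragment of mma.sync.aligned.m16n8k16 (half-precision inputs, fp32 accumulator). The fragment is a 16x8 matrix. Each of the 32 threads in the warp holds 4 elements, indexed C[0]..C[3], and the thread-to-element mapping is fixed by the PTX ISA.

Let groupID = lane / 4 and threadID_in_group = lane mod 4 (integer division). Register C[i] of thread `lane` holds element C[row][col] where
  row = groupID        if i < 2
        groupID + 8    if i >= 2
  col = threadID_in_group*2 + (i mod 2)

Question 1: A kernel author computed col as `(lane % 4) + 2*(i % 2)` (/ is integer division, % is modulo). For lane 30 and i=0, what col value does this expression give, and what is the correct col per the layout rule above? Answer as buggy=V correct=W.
buggy=2 correct=4

`(lane % 4) + 2*(i % 2)`[30,0]=>2
lane 30: grp=7 (30/4), tig=2 (30%4)
i=0: r=7+0=7, c=2*2+0=4
col: 2 vs 4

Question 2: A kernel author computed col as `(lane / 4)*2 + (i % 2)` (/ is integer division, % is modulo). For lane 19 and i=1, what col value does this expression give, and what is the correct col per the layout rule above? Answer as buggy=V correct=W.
buggy=9 correct=7

`(lane / 4)*2 + (i % 2)`[19,1]->9
19: g=4,t=3
[1] (4+0,3*2+1) = (4,7)
col: 9 vs 7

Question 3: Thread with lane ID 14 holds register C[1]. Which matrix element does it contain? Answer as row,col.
3,5

lane 14->14/4=3, 14 mod 4=2
i=1  r:3+0->3  c:2·2+1->5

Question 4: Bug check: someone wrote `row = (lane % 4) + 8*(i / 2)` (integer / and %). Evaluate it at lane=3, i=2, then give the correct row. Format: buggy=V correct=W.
`(lane % 4) + 8*(i / 2)`[3,2]=>11
3: grp=0,tig=3
[2] (0+8,3*2+0) = (8,6)
row: 11 vs 8

buggy=11 correct=8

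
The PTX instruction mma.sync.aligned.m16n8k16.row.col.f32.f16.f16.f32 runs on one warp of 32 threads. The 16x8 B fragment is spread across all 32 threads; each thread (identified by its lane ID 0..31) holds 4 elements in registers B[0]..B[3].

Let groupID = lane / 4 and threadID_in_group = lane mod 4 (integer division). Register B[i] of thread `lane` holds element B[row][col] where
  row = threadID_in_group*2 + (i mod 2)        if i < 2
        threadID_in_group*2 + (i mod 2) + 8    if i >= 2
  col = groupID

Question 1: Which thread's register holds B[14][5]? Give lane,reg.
c:5=>grp=5  r:14=>rB=1,tig=3,lo=0
L=5*4+3=23  i=1*2+0=2

23,2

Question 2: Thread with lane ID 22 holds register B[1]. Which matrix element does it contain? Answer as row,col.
L=22->gid=22>>2=5, tid=22&3=2
[1]->row 2·2+1+0=5  col gid=5

5,5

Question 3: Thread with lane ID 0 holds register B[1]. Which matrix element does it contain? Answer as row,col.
lane 0: G=0 (0/4), T=0 (0%4)
i=1: r=0*2+1+0=1, c=G=0

1,0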